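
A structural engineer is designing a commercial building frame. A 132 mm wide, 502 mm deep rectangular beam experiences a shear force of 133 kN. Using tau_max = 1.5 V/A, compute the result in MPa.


A = b * h = 132 * 502 = 66264 mm^2
V = 133 kN = 133000.0 N
tau_max = 1.5 * V / A = 1.5 * 133000.0 / 66264
= 3.0107 MPa

3.0107 MPa


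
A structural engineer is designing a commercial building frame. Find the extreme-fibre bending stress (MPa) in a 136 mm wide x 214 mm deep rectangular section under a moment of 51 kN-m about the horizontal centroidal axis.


I = b * h^3 / 12 = 136 * 214^3 / 12 = 111070565.33 mm^4
y = h / 2 = 214 / 2 = 107.0 mm
M = 51 kN-m = 51000000.0 N-mm
sigma = M * y / I = 51000000.0 * 107.0 / 111070565.33
= 49.13 MPa

49.13 MPa


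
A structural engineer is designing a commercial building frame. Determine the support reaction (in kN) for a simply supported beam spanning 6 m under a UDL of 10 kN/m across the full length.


Total load = w * L = 10 * 6 = 60 kN
By symmetry, each reaction R = total / 2 = 60 / 2 = 30.0 kN

30.0 kN


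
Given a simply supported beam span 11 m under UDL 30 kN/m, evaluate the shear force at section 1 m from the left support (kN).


R_A = w * L / 2 = 30 * 11 / 2 = 165.0 kN
V(x) = R_A - w * x = 165.0 - 30 * 1
= 135.0 kN

135.0 kN


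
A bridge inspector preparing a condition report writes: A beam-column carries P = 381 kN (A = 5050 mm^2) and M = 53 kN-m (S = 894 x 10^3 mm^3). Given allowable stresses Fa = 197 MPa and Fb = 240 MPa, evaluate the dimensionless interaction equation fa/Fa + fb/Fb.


f_a = P / A = 381000.0 / 5050 = 75.4455 MPa
f_b = M / S = 53000000.0 / 894000.0 = 59.2841 MPa
Ratio = f_a / Fa + f_b / Fb
= 75.4455 / 197 + 59.2841 / 240
= 0.63 (dimensionless)

0.63 (dimensionless)


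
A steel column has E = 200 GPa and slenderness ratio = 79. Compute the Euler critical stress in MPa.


sigma_cr = pi^2 * E / lambda^2
= 9.8696 * 200000.0 / 79^2
= 9.8696 * 200000.0 / 6241
= 316.2828 MPa

316.2828 MPa


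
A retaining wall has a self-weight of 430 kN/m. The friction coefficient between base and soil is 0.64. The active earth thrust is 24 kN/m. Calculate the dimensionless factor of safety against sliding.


Resisting force = mu * W = 0.64 * 430 = 275.2 kN/m
FOS = Resisting / Driving = 275.2 / 24
= 11.4667 (dimensionless)

11.4667 (dimensionless)


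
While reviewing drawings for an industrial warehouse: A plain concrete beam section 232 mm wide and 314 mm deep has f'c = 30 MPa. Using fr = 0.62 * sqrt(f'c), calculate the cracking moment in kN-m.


fr = 0.62 * sqrt(30) = 0.62 * 5.4772 = 3.3959 MPa
I = 232 * 314^3 / 12 = 598543450.67 mm^4
y_t = 157.0 mm
M_cr = fr * I / y_t = 3.3959 * 598543450.67 / 157.0 N-mm
= 12.9464 kN-m

12.9464 kN-m


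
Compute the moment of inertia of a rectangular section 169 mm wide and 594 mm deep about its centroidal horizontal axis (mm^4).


I = b * h^3 / 12
= 169 * 594^3 / 12
= 169 * 209584584 / 12
= 2951649558.0 mm^4

2951649558.0 mm^4


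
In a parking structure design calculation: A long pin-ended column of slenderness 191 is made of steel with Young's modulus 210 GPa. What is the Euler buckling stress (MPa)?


sigma_cr = pi^2 * E / lambda^2
= 9.8696 * 210000.0 / 191^2
= 9.8696 * 210000.0 / 36481
= 56.8136 MPa

56.8136 MPa


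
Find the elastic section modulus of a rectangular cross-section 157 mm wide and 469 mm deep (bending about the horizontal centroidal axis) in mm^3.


S = b * h^2 / 6
= 157 * 469^2 / 6
= 157 * 219961 / 6
= 5755646.17 mm^3

5755646.17 mm^3


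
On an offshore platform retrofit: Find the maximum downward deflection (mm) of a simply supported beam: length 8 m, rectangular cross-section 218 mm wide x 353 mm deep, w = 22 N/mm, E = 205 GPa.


I = 218 * 353^3 / 12 = 799096748.83 mm^4
L = 8000.0 mm, w = 22 N/mm, E = 205000.0 MPa
delta = 5 * w * L^4 / (384 * E * I)
= 5 * 22 * 8000.0^4 / (384 * 205000.0 * 799096748.83)
= 7.1626 mm

7.1626 mm


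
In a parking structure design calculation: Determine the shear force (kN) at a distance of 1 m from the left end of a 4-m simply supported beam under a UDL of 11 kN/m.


R_A = w * L / 2 = 11 * 4 / 2 = 22.0 kN
V(x) = R_A - w * x = 22.0 - 11 * 1
= 11.0 kN

11.0 kN


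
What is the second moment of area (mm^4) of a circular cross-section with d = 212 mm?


r = d / 2 = 212 / 2 = 106.0 mm
I = pi * r^4 / 4 = pi * 106.0^4 / 4
= 99154708.57 mm^4

99154708.57 mm^4


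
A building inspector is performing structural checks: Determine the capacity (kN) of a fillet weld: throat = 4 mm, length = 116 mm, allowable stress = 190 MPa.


Strength = throat * length * allowable stress
= 4 * 116 * 190 N
= 88160 N
= 88.16 kN

88.16 kN


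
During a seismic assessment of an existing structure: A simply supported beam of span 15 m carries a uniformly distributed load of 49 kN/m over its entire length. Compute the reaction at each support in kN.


Total load = w * L = 49 * 15 = 735 kN
By symmetry, each reaction R = total / 2 = 735 / 2 = 367.5 kN

367.5 kN


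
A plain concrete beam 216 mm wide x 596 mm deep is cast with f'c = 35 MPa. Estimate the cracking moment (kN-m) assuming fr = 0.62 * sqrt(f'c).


fr = 0.62 * sqrt(35) = 0.62 * 5.9161 = 3.668 MPa
I = 216 * 596^3 / 12 = 3810757248.0 mm^4
y_t = 298.0 mm
M_cr = fr * I / y_t = 3.668 * 3810757248.0 / 298.0 N-mm
= 46.9052 kN-m

46.9052 kN-m


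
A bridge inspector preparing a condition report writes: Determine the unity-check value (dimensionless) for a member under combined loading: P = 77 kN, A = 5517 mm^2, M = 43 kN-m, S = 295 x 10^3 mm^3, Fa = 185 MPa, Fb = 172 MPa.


f_a = P / A = 77000.0 / 5517 = 13.9569 MPa
f_b = M / S = 43000000.0 / 295000.0 = 145.7627 MPa
Ratio = f_a / Fa + f_b / Fb
= 13.9569 / 185 + 145.7627 / 172
= 0.9229 (dimensionless)

0.9229 (dimensionless)


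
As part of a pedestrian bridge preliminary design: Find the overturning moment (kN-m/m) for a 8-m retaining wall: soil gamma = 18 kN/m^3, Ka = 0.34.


Pa = 0.5 * Ka * gamma * H^2
= 0.5 * 0.34 * 18 * 8^2
= 195.84 kN/m
Arm = H / 3 = 8 / 3 = 2.6667 m
Mo = Pa * arm = Pa * H / 3 = 195.84 * 8 / 3 = 522.24 kN-m/m

522.24 kN-m/m


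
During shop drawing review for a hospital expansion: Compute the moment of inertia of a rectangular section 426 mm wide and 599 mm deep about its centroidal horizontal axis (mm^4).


I = b * h^3 / 12
= 426 * 599^3 / 12
= 426 * 214921799 / 12
= 7629723864.5 mm^4

7629723864.5 mm^4


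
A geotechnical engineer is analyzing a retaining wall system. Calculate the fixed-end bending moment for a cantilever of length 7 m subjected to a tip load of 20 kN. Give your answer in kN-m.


For a cantilever with a point load at the free end:
M_max = P * L = 20 * 7 = 140 kN-m

140 kN-m


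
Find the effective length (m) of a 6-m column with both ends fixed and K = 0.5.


L_eff = K * L
= 0.5 * 6
= 3.0 m

3.0 m


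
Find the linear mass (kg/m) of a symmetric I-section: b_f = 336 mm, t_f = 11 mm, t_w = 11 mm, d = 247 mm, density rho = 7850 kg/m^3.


A_flanges = 2 * 336 * 11 = 7392 mm^2
A_web = (247 - 2 * 11) * 11 = 2475 mm^2
A_total = 7392 + 2475 = 9867 mm^2 = 0.009867 m^2
Weight = rho * A = 7850 * 0.009867 = 77.456 kg/m

77.456 kg/m


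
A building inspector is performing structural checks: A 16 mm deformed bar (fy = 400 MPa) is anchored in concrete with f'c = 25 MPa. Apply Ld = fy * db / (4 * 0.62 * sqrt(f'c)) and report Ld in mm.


Ld = (fy * db) / (4 * 0.62 * sqrt(f'c))
= (400 * 16) / (4 * 0.62 * sqrt(25))
= 6400 / 12.4
= 516.13 mm

516.13 mm


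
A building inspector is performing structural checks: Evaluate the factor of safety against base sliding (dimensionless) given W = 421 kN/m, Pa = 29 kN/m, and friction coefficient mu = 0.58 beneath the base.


Resisting force = mu * W = 0.58 * 421 = 244.18 kN/m
FOS = Resisting / Driving = 244.18 / 29
= 8.42 (dimensionless)

8.42 (dimensionless)


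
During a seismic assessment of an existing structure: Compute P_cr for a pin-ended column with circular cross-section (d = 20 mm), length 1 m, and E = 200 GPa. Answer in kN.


I = pi * d^4 / 64 = 7853.98 mm^4
L = 1000.0 mm
P_cr = pi^2 * E * I / L^2
= 9.8696 * 200000.0 * 7853.98 / 1000.0^2
= 15503.14 N = 15.5031 kN

15.5031 kN


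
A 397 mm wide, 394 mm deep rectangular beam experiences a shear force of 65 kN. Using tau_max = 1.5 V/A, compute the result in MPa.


A = b * h = 397 * 394 = 156418 mm^2
V = 65 kN = 65000.0 N
tau_max = 1.5 * V / A = 1.5 * 65000.0 / 156418
= 0.6233 MPa

0.6233 MPa


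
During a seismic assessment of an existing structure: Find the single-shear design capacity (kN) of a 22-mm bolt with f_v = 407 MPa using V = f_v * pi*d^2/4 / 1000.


A = pi * d^2 / 4 = pi * 22^2 / 4 = 380.1327 mm^2
V = f_v * A / 1000 = 407 * 380.1327 / 1000
= 154.714 kN

154.714 kN


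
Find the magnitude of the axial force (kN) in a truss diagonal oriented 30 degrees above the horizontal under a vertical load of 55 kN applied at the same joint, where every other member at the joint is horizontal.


At the joint, only the diagonal has a vertical component, so vertical equilibrium gives:
F * sin(30) = 55
F = 55 / sin(30)
= 55 / 0.5
= 110.0 kN

110.0 kN


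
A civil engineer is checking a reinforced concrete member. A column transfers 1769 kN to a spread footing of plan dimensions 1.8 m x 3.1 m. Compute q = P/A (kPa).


A = 1.8 * 3.1 = 5.58 m^2
q = P / A = 1769 / 5.58
= 317.0251 kPa

317.0251 kPa


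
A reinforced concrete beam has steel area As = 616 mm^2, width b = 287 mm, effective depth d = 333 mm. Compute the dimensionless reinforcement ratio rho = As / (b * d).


rho = As / (b * d)
= 616 / (287 * 333)
= 616 / 95571
= 0.006445 (dimensionless)

0.006445 (dimensionless)


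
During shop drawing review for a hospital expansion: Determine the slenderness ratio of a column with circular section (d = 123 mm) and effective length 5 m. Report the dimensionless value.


Radius of gyration r = d / 4 = 123 / 4 = 30.75 mm
L_eff = 5000.0 mm
Slenderness ratio = L / r = 5000.0 / 30.75 = 162.6 (dimensionless)

162.6 (dimensionless)


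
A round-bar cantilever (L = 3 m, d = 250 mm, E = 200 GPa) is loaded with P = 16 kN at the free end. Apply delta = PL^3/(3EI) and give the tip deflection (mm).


I = pi * d^4 / 64 = pi * 250^4 / 64 = 191747598.49 mm^4
L = 3000.0 mm, P = 16000.0 N, E = 200000.0 MPa
delta = P * L^3 / (3 * E * I)
= 16000.0 * 3000.0^3 / (3 * 200000.0 * 191747598.49)
= 3.7549 mm

3.7549 mm


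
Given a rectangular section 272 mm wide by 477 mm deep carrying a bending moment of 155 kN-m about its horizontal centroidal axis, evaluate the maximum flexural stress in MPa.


I = b * h^3 / 12 = 272 * 477^3 / 12 = 2460043548.0 mm^4
y = h / 2 = 477 / 2 = 238.5 mm
M = 155 kN-m = 155000000.0 N-mm
sigma = M * y / I = 155000000.0 * 238.5 / 2460043548.0
= 15.03 MPa

15.03 MPa


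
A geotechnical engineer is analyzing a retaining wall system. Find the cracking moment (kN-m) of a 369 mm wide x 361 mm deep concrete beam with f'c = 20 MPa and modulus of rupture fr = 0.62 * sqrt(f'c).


fr = 0.62 * sqrt(20) = 0.62 * 4.4721 = 2.7727 MPa
I = 369 * 361^3 / 12 = 1446660840.75 mm^4
y_t = 180.5 mm
M_cr = fr * I / y_t = 2.7727 * 1446660840.75 / 180.5 N-mm
= 22.2227 kN-m

22.2227 kN-m


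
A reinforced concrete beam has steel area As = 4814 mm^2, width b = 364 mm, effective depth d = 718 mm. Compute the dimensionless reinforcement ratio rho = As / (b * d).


rho = As / (b * d)
= 4814 / (364 * 718)
= 4814 / 261352
= 0.01842 (dimensionless)

0.01842 (dimensionless)


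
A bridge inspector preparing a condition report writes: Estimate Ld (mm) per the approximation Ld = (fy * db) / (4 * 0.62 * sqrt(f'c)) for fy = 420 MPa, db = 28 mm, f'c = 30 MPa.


Ld = (fy * db) / (4 * 0.62 * sqrt(f'c))
= (420 * 28) / (4 * 0.62 * sqrt(30))
= 11760 / 13.5835
= 865.76 mm

865.76 mm


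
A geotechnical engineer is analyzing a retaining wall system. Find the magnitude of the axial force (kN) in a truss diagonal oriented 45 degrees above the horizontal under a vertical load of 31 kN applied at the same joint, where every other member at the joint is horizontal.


At the joint, only the diagonal has a vertical component, so vertical equilibrium gives:
F * sin(45) = 31
F = 31 / sin(45)
= 31 / 0.707107
= 43.84 kN

43.84 kN


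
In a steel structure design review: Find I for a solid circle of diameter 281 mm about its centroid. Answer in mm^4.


r = d / 2 = 281 / 2 = 140.5 mm
I = pi * r^4 / 4 = pi * 140.5^4 / 4
= 306051969.3 mm^4

306051969.3 mm^4


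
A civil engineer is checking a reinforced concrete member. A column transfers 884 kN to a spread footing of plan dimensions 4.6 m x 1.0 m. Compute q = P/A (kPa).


A = 4.6 * 1.0 = 4.6 m^2
q = P / A = 884 / 4.6
= 192.1739 kPa

192.1739 kPa


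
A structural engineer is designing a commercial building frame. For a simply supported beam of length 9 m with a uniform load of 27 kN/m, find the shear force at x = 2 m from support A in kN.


R_A = w * L / 2 = 27 * 9 / 2 = 121.5 kN
V(x) = R_A - w * x = 121.5 - 27 * 2
= 67.5 kN

67.5 kN


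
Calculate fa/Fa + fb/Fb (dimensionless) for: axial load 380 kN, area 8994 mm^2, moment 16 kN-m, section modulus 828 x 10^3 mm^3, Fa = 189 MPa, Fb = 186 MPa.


f_a = P / A = 380000.0 / 8994 = 42.2504 MPa
f_b = M / S = 16000000.0 / 828000.0 = 19.3237 MPa
Ratio = f_a / Fa + f_b / Fb
= 42.2504 / 189 + 19.3237 / 186
= 0.3274 (dimensionless)

0.3274 (dimensionless)


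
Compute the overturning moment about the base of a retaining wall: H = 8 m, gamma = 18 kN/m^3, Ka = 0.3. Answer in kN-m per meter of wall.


Pa = 0.5 * Ka * gamma * H^2
= 0.5 * 0.3 * 18 * 8^2
= 172.8 kN/m
Arm = H / 3 = 8 / 3 = 2.6667 m
Mo = Pa * arm = Pa * H / 3 = 172.8 * 8 / 3 = 460.8 kN-m/m

460.8 kN-m/m


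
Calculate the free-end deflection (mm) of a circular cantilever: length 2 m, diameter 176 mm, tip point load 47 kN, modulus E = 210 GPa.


I = pi * d^4 / 64 = pi * 176^4 / 64 = 47099963.43 mm^4
L = 2000.0 mm, P = 47000.0 N, E = 210000.0 MPa
delta = P * L^3 / (3 * E * I)
= 47000.0 * 2000.0^3 / (3 * 210000.0 * 47099963.43)
= 12.6715 mm

12.6715 mm


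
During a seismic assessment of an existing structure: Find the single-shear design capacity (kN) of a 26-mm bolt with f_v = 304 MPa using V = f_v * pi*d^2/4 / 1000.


A = pi * d^2 / 4 = pi * 26^2 / 4 = 530.9292 mm^2
V = f_v * A / 1000 = 304 * 530.9292 / 1000
= 161.4025 kN

161.4025 kN


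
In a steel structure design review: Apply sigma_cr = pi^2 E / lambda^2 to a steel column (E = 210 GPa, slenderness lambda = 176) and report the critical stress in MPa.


sigma_cr = pi^2 * E / lambda^2
= 9.8696 * 210000.0 / 176^2
= 9.8696 * 210000.0 / 30976
= 66.9104 MPa

66.9104 MPa


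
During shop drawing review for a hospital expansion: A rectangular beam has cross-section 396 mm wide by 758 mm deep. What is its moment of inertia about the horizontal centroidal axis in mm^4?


I = b * h^3 / 12
= 396 * 758^3 / 12
= 396 * 435519512 / 12
= 14372143896.0 mm^4

14372143896.0 mm^4


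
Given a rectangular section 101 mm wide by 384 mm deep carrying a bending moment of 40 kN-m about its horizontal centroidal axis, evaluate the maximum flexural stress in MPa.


I = b * h^3 / 12 = 101 * 384^3 / 12 = 476577792.0 mm^4
y = h / 2 = 384 / 2 = 192.0 mm
M = 40 kN-m = 40000000.0 N-mm
sigma = M * y / I = 40000000.0 * 192.0 / 476577792.0
= 16.11 MPa

16.11 MPa


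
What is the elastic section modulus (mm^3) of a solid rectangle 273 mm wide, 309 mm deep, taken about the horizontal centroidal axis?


S = b * h^2 / 6
= 273 * 309^2 / 6
= 273 * 95481 / 6
= 4344385.5 mm^3

4344385.5 mm^3


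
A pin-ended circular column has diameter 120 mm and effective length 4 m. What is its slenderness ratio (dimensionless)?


Radius of gyration r = d / 4 = 120 / 4 = 30.0 mm
L_eff = 4000.0 mm
Slenderness ratio = L / r = 4000.0 / 30.0 = 133.33 (dimensionless)

133.33 (dimensionless)


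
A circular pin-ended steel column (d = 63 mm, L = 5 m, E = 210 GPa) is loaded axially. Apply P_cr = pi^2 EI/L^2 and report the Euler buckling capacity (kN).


I = pi * d^4 / 64 = 773271.66 mm^4
L = 5000.0 mm
P_cr = pi^2 * E * I / L^2
= 9.8696 * 210000.0 * 773271.66 / 5000.0^2
= 64107.84 N = 64.1078 kN

64.1078 kN


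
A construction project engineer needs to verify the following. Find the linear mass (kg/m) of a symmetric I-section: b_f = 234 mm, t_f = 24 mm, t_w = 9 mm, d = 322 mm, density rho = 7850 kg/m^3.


A_flanges = 2 * 234 * 24 = 11232 mm^2
A_web = (322 - 2 * 24) * 9 = 2466 mm^2
A_total = 11232 + 2466 = 13698 mm^2 = 0.013698 m^2
Weight = rho * A = 7850 * 0.013698 = 107.5293 kg/m

107.5293 kg/m


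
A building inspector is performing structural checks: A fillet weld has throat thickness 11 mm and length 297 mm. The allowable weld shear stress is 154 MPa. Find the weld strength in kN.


Strength = throat * length * allowable stress
= 11 * 297 * 154 N
= 503118 N
= 503.12 kN

503.12 kN


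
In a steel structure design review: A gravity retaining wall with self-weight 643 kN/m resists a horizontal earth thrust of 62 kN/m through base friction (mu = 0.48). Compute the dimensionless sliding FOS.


Resisting force = mu * W = 0.48 * 643 = 308.64 kN/m
FOS = Resisting / Driving = 308.64 / 62
= 4.9781 (dimensionless)

4.9781 (dimensionless)


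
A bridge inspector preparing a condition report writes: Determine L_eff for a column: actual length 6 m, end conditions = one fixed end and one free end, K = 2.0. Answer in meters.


L_eff = K * L
= 2.0 * 6
= 12.0 m

12.0 m


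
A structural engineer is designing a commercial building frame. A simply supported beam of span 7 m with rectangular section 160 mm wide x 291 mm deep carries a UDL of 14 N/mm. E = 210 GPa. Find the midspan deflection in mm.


I = 160 * 291^3 / 12 = 328562280.0 mm^4
L = 7000.0 mm, w = 14 N/mm, E = 210000.0 MPa
delta = 5 * w * L^4 / (384 * E * I)
= 5 * 14 * 7000.0^4 / (384 * 210000.0 * 328562280.0)
= 6.3434 mm

6.3434 mm


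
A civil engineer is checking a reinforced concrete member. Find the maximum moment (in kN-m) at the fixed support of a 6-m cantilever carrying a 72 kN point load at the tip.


For a cantilever with a point load at the free end:
M_max = P * L = 72 * 6 = 432 kN-m

432 kN-m


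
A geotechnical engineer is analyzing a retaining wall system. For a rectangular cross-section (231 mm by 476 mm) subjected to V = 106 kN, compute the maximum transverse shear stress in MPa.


A = b * h = 231 * 476 = 109956 mm^2
V = 106 kN = 106000.0 N
tau_max = 1.5 * V / A = 1.5 * 106000.0 / 109956
= 1.446 MPa

1.446 MPa


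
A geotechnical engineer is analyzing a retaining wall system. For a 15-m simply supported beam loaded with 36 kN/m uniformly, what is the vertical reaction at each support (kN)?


Total load = w * L = 36 * 15 = 540 kN
By symmetry, each reaction R = total / 2 = 540 / 2 = 270.0 kN

270.0 kN


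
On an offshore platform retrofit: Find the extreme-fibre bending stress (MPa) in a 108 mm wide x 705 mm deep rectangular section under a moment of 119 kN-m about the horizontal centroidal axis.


I = b * h^3 / 12 = 108 * 705^3 / 12 = 3153623625.0 mm^4
y = h / 2 = 705 / 2 = 352.5 mm
M = 119 kN-m = 119000000.0 N-mm
sigma = M * y / I = 119000000.0 * 352.5 / 3153623625.0
= 13.3 MPa

13.3 MPa


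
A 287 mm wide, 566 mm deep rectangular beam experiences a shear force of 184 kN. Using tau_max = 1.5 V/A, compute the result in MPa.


A = b * h = 287 * 566 = 162442 mm^2
V = 184 kN = 184000.0 N
tau_max = 1.5 * V / A = 1.5 * 184000.0 / 162442
= 1.6991 MPa

1.6991 MPa


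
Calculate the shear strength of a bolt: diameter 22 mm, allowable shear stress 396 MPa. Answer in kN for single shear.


A = pi * d^2 / 4 = pi * 22^2 / 4 = 380.1327 mm^2
V = f_v * A / 1000 = 396 * 380.1327 / 1000
= 150.5326 kN

150.5326 kN


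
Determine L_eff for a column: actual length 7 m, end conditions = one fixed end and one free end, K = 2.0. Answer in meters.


L_eff = K * L
= 2.0 * 7
= 14.0 m

14.0 m


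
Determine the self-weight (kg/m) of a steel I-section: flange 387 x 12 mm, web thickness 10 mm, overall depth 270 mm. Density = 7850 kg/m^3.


A_flanges = 2 * 387 * 12 = 9288 mm^2
A_web = (270 - 2 * 12) * 10 = 2460 mm^2
A_total = 9288 + 2460 = 11748 mm^2 = 0.011748 m^2
Weight = rho * A = 7850 * 0.011748 = 92.2218 kg/m

92.2218 kg/m


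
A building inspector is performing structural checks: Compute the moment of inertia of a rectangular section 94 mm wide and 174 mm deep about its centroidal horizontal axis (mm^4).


I = b * h^3 / 12
= 94 * 174^3 / 12
= 94 * 5268024 / 12
= 41266188.0 mm^4

41266188.0 mm^4


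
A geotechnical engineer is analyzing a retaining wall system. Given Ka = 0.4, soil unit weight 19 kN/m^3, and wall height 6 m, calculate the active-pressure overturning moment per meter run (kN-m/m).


Pa = 0.5 * Ka * gamma * H^2
= 0.5 * 0.4 * 19 * 6^2
= 136.8 kN/m
Arm = H / 3 = 6 / 3 = 2.0 m
Mo = Pa * arm = Pa * H / 3 = 136.8 * 6 / 3 = 273.6 kN-m/m

273.6 kN-m/m


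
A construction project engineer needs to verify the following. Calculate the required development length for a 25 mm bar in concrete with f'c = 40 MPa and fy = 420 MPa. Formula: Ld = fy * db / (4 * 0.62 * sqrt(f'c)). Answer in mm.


Ld = (fy * db) / (4 * 0.62 * sqrt(f'c))
= (420 * 25) / (4 * 0.62 * sqrt(40))
= 10500 / 15.6849
= 669.43 mm

669.43 mm


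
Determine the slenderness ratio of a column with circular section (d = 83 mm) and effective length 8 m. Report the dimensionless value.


Radius of gyration r = d / 4 = 83 / 4 = 20.75 mm
L_eff = 8000.0 mm
Slenderness ratio = L / r = 8000.0 / 20.75 = 385.54 (dimensionless)

385.54 (dimensionless)


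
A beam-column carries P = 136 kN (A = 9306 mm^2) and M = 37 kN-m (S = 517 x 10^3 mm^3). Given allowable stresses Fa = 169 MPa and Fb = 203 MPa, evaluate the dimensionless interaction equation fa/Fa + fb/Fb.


f_a = P / A = 136000.0 / 9306 = 14.6142 MPa
f_b = M / S = 37000000.0 / 517000.0 = 71.5667 MPa
Ratio = f_a / Fa + f_b / Fb
= 14.6142 / 169 + 71.5667 / 203
= 0.439 (dimensionless)

0.439 (dimensionless)


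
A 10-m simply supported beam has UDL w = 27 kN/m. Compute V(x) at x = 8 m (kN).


R_A = w * L / 2 = 27 * 10 / 2 = 135.0 kN
V(x) = R_A - w * x = 135.0 - 27 * 8
= -81.0 kN

-81.0 kN


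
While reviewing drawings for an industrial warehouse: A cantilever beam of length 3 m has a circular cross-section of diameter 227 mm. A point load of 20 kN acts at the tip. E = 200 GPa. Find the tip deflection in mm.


I = pi * d^4 / 64 = pi * 227^4 / 64 = 130338682.73 mm^4
L = 3000.0 mm, P = 20000.0 N, E = 200000.0 MPa
delta = P * L^3 / (3 * E * I)
= 20000.0 * 3000.0^3 / (3 * 200000.0 * 130338682.73)
= 6.9051 mm

6.9051 mm


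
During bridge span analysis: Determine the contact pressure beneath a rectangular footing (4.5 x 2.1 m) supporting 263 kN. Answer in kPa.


A = 4.5 * 2.1 = 9.45 m^2
q = P / A = 263 / 9.45
= 27.8307 kPa

27.8307 kPa


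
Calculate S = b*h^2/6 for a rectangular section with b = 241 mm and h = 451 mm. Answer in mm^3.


S = b * h^2 / 6
= 241 * 451^2 / 6
= 241 * 203401 / 6
= 8169940.17 mm^3

8169940.17 mm^3


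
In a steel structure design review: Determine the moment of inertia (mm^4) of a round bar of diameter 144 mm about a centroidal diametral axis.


r = d / 2 = 144 / 2 = 72.0 mm
I = pi * r^4 / 4 = pi * 72.0^4 / 4
= 21106677.15 mm^4

21106677.15 mm^4


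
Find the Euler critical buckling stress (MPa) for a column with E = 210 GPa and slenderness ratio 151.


sigma_cr = pi^2 * E / lambda^2
= 9.8696 * 210000.0 / 151^2
= 9.8696 * 210000.0 / 22801
= 90.9003 MPa

90.9003 MPa


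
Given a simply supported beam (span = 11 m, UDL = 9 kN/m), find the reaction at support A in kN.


Total load = w * L = 9 * 11 = 99 kN
By symmetry, each reaction R = total / 2 = 99 / 2 = 49.5 kN

49.5 kN


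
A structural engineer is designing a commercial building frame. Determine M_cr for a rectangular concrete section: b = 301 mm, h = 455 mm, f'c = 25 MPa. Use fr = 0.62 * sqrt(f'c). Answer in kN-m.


fr = 0.62 * sqrt(25) = 0.62 * 5.0 = 3.1 MPa
I = 301 * 455^3 / 12 = 2362759072.92 mm^4
y_t = 227.5 mm
M_cr = fr * I / y_t = 3.1 * 2362759072.92 / 227.5 N-mm
= 32.1958 kN-m

32.1958 kN-m


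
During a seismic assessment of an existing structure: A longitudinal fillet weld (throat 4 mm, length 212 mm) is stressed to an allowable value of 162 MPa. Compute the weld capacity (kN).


Strength = throat * length * allowable stress
= 4 * 212 * 162 N
= 137376 N
= 137.38 kN

137.38 kN


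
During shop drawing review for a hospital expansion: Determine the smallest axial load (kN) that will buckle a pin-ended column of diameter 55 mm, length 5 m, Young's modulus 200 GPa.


I = pi * d^4 / 64 = 449180.25 mm^4
L = 5000.0 mm
P_cr = pi^2 * E * I / L^2
= 9.8696 * 200000.0 * 449180.25 / 5000.0^2
= 35465.85 N = 35.4659 kN

35.4659 kN


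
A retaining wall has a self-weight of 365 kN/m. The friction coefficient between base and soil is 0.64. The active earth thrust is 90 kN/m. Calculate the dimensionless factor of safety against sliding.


Resisting force = mu * W = 0.64 * 365 = 233.6 kN/m
FOS = Resisting / Driving = 233.6 / 90
= 2.5956 (dimensionless)

2.5956 (dimensionless)


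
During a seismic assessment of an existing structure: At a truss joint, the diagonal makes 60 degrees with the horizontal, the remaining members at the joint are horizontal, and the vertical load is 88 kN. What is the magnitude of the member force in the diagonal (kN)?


At the joint, only the diagonal has a vertical component, so vertical equilibrium gives:
F * sin(60) = 88
F = 88 / sin(60)
= 88 / 0.866025
= 101.61 kN

101.61 kN


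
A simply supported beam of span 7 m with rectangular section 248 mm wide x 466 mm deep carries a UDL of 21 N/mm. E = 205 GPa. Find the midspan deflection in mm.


I = 248 * 466^3 / 12 = 2091357050.67 mm^4
L = 7000.0 mm, w = 21 N/mm, E = 205000.0 MPa
delta = 5 * w * L^4 / (384 * E * I)
= 5 * 21 * 7000.0^4 / (384 * 205000.0 * 2091357050.67)
= 1.5313 mm

1.5313 mm


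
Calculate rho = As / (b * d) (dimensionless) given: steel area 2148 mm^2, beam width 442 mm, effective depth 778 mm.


rho = As / (b * d)
= 2148 / (442 * 778)
= 2148 / 343876
= 0.006246 (dimensionless)

0.006246 (dimensionless)


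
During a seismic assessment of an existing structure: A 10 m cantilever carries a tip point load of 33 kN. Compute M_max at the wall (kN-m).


For a cantilever with a point load at the free end:
M_max = P * L = 33 * 10 = 330 kN-m

330 kN-m


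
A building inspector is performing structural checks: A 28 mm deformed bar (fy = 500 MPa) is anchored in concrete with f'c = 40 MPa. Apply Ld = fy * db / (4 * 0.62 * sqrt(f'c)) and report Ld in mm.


Ld = (fy * db) / (4 * 0.62 * sqrt(f'c))
= (500 * 28) / (4 * 0.62 * sqrt(40))
= 14000 / 15.6849
= 892.58 mm

892.58 mm


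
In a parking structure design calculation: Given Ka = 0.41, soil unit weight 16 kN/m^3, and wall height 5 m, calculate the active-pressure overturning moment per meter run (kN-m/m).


Pa = 0.5 * Ka * gamma * H^2
= 0.5 * 0.41 * 16 * 5^2
= 82.0 kN/m
Arm = H / 3 = 5 / 3 = 1.6667 m
Mo = Pa * arm = Pa * H / 3 = 82.0 * 5 / 3 = 136.6667 kN-m/m

136.6667 kN-m/m


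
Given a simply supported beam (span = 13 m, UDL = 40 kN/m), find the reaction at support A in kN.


Total load = w * L = 40 * 13 = 520 kN
By symmetry, each reaction R = total / 2 = 520 / 2 = 260.0 kN

260.0 kN


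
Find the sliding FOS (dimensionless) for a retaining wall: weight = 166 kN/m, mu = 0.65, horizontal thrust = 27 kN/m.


Resisting force = mu * W = 0.65 * 166 = 107.9 kN/m
FOS = Resisting / Driving = 107.9 / 27
= 3.9963 (dimensionless)

3.9963 (dimensionless)


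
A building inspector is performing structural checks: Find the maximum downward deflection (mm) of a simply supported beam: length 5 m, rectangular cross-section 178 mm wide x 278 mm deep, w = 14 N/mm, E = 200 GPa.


I = 178 * 278^3 / 12 = 318693454.67 mm^4
L = 5000.0 mm, w = 14 N/mm, E = 200000.0 MPa
delta = 5 * w * L^4 / (384 * E * I)
= 5 * 14 * 5000.0^4 / (384 * 200000.0 * 318693454.67)
= 1.7875 mm

1.7875 mm


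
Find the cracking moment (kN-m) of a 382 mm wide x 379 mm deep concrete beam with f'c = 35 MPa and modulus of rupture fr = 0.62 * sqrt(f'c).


fr = 0.62 * sqrt(35) = 0.62 * 5.9161 = 3.668 MPa
I = 382 * 379^3 / 12 = 1733004724.83 mm^4
y_t = 189.5 mm
M_cr = fr * I / y_t = 3.668 * 1733004724.83 / 189.5 N-mm
= 33.5441 kN-m

33.5441 kN-m


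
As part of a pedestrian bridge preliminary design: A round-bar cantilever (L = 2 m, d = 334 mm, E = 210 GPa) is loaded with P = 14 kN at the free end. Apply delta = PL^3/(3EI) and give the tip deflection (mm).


I = pi * d^4 / 64 = pi * 334^4 / 64 = 610879802.01 mm^4
L = 2000.0 mm, P = 14000.0 N, E = 210000.0 MPa
delta = P * L^3 / (3 * E * I)
= 14000.0 * 2000.0^3 / (3 * 210000.0 * 610879802.01)
= 0.291 mm

0.291 mm


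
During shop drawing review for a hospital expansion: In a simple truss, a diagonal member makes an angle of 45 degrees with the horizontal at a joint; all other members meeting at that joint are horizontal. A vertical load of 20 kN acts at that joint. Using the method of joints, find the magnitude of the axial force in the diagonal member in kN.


At the joint, only the diagonal has a vertical component, so vertical equilibrium gives:
F * sin(45) = 20
F = 20 / sin(45)
= 20 / 0.707107
= 28.28 kN

28.28 kN


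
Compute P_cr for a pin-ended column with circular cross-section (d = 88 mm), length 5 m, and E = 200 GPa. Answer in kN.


I = pi * d^4 / 64 = 2943747.71 mm^4
L = 5000.0 mm
P_cr = pi^2 * E * I / L^2
= 9.8696 * 200000.0 * 2943747.71 / 5000.0^2
= 232429.0 N = 232.429 kN

232.429 kN


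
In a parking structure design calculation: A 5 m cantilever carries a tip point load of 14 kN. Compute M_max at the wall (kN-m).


For a cantilever with a point load at the free end:
M_max = P * L = 14 * 5 = 70 kN-m

70 kN-m


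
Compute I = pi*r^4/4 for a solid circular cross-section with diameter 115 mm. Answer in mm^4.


r = d / 2 = 115 / 2 = 57.5 mm
I = pi * r^4 / 4 = pi * 57.5^4 / 4
= 8585414.35 mm^4

8585414.35 mm^4


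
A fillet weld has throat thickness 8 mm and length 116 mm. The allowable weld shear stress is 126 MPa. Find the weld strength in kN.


Strength = throat * length * allowable stress
= 8 * 116 * 126 N
= 116928 N
= 116.93 kN

116.93 kN


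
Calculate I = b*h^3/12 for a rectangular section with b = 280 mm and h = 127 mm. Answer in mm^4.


I = b * h^3 / 12
= 280 * 127^3 / 12
= 280 * 2048383 / 12
= 47795603.33 mm^4

47795603.33 mm^4


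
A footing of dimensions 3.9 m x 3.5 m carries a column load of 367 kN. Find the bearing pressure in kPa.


A = 3.9 * 3.5 = 13.65 m^2
q = P / A = 367 / 13.65
= 26.8864 kPa

26.8864 kPa


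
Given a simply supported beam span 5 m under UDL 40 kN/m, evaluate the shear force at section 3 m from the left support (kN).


R_A = w * L / 2 = 40 * 5 / 2 = 100.0 kN
V(x) = R_A - w * x = 100.0 - 40 * 3
= -20.0 kN

-20.0 kN


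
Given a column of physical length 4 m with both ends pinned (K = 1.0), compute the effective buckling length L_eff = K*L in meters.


L_eff = K * L
= 1.0 * 4
= 4.0 m

4.0 m


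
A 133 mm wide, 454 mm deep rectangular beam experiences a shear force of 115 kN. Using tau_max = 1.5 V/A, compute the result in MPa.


A = b * h = 133 * 454 = 60382 mm^2
V = 115 kN = 115000.0 N
tau_max = 1.5 * V / A = 1.5 * 115000.0 / 60382
= 2.8568 MPa

2.8568 MPa


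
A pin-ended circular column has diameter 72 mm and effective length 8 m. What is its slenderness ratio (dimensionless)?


Radius of gyration r = d / 4 = 72 / 4 = 18.0 mm
L_eff = 8000.0 mm
Slenderness ratio = L / r = 8000.0 / 18.0 = 444.44 (dimensionless)

444.44 (dimensionless)


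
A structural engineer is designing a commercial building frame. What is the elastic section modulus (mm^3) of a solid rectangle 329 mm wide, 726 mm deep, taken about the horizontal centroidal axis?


S = b * h^2 / 6
= 329 * 726^2 / 6
= 329 * 527076 / 6
= 28901334.0 mm^3

28901334.0 mm^3


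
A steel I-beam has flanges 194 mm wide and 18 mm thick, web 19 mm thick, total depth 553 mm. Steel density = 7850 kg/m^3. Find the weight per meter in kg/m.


A_flanges = 2 * 194 * 18 = 6984 mm^2
A_web = (553 - 2 * 18) * 19 = 9823 mm^2
A_total = 6984 + 9823 = 16807 mm^2 = 0.016807 m^2
Weight = rho * A = 7850 * 0.016807 = 131.9349 kg/m

131.9349 kg/m


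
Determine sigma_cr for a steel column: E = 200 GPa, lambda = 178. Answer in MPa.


sigma_cr = pi^2 * E / lambda^2
= 9.8696 * 200000.0 / 178^2
= 9.8696 * 200000.0 / 31684
= 62.3002 MPa

62.3002 MPa


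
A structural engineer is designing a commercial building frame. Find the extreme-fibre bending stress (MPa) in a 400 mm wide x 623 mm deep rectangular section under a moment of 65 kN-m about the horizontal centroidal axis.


I = b * h^3 / 12 = 400 * 623^3 / 12 = 8060145566.67 mm^4
y = h / 2 = 623 / 2 = 311.5 mm
M = 65 kN-m = 65000000.0 N-mm
sigma = M * y / I = 65000000.0 * 311.5 / 8060145566.67
= 2.51 MPa

2.51 MPa


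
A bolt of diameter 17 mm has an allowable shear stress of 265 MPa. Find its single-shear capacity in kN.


A = pi * d^2 / 4 = pi * 17^2 / 4 = 226.9801 mm^2
V = f_v * A / 1000 = 265 * 226.9801 / 1000
= 60.1497 kN

60.1497 kN


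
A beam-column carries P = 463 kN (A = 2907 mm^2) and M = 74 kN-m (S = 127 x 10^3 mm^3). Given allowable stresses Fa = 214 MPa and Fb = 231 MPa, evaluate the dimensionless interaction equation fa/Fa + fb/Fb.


f_a = P / A = 463000.0 / 2907 = 159.2707 MPa
f_b = M / S = 74000000.0 / 127000.0 = 582.6772 MPa
Ratio = f_a / Fa + f_b / Fb
= 159.2707 / 214 + 582.6772 / 231
= 3.2667 (dimensionless)

3.2667 (dimensionless)


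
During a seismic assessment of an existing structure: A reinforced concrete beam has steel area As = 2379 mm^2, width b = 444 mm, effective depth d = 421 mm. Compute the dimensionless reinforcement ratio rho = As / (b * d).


rho = As / (b * d)
= 2379 / (444 * 421)
= 2379 / 186924
= 0.012727 (dimensionless)

0.012727 (dimensionless)


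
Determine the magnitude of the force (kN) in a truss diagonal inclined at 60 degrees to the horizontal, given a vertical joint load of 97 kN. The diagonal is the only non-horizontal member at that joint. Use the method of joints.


At the joint, only the diagonal has a vertical component, so vertical equilibrium gives:
F * sin(60) = 97
F = 97 / sin(60)
= 97 / 0.866025
= 112.01 kN

112.01 kN


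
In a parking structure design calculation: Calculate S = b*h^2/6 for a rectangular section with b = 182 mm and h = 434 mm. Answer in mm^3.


S = b * h^2 / 6
= 182 * 434^2 / 6
= 182 * 188356 / 6
= 5713465.33 mm^3

5713465.33 mm^3


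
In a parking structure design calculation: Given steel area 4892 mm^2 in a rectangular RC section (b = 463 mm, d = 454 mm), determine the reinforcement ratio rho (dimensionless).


rho = As / (b * d)
= 4892 / (463 * 454)
= 4892 / 210202
= 0.023273 (dimensionless)

0.023273 (dimensionless)


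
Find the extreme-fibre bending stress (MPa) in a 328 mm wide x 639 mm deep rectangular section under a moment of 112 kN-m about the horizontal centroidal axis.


I = b * h^3 / 12 = 328 * 639^3 / 12 = 7131734586.0 mm^4
y = h / 2 = 639 / 2 = 319.5 mm
M = 112 kN-m = 112000000.0 N-mm
sigma = M * y / I = 112000000.0 * 319.5 / 7131734586.0
= 5.02 MPa

5.02 MPa


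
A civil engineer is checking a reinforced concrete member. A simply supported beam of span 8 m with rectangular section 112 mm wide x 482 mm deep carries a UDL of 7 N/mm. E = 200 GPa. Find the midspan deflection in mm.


I = 112 * 482^3 / 12 = 1045148234.67 mm^4
L = 8000.0 mm, w = 7 N/mm, E = 200000.0 MPa
delta = 5 * w * L^4 / (384 * E * I)
= 5 * 7 * 8000.0^4 / (384 * 200000.0 * 1045148234.67)
= 1.786 mm

1.786 mm


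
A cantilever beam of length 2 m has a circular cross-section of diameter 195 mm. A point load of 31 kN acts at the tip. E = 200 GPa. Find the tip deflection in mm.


I = pi * d^4 / 64 = pi * 195^4 / 64 = 70975480.96 mm^4
L = 2000.0 mm, P = 31000.0 N, E = 200000.0 MPa
delta = P * L^3 / (3 * E * I)
= 31000.0 * 2000.0^3 / (3 * 200000.0 * 70975480.96)
= 5.8236 mm

5.8236 mm


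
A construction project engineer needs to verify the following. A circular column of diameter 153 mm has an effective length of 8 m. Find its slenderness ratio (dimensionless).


Radius of gyration r = d / 4 = 153 / 4 = 38.25 mm
L_eff = 8000.0 mm
Slenderness ratio = L / r = 8000.0 / 38.25 = 209.15 (dimensionless)

209.15 (dimensionless)


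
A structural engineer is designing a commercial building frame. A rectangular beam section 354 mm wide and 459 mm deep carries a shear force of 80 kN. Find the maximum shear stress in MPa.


A = b * h = 354 * 459 = 162486 mm^2
V = 80 kN = 80000.0 N
tau_max = 1.5 * V / A = 1.5 * 80000.0 / 162486
= 0.7385 MPa

0.7385 MPa


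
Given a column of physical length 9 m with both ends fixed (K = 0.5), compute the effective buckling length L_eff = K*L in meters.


L_eff = K * L
= 0.5 * 9
= 4.5 m

4.5 m


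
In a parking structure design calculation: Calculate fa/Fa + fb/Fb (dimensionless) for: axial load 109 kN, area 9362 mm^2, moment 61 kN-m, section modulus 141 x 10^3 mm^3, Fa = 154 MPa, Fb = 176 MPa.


f_a = P / A = 109000.0 / 9362 = 11.6428 MPa
f_b = M / S = 61000000.0 / 141000.0 = 432.6241 MPa
Ratio = f_a / Fa + f_b / Fb
= 11.6428 / 154 + 432.6241 / 176
= 2.5337 (dimensionless)

2.5337 (dimensionless)


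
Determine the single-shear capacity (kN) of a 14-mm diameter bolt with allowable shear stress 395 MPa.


A = pi * d^2 / 4 = pi * 14^2 / 4 = 153.938 mm^2
V = f_v * A / 1000 = 395 * 153.938 / 1000
= 60.8055 kN

60.8055 kN


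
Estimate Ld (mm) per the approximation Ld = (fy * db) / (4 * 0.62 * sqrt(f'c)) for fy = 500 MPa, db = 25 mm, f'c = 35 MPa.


Ld = (fy * db) / (4 * 0.62 * sqrt(f'c))
= (500 * 25) / (4 * 0.62 * sqrt(35))
= 12500 / 14.6719
= 851.97 mm

851.97 mm


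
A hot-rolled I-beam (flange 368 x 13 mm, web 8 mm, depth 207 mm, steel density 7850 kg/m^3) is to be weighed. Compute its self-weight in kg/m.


A_flanges = 2 * 368 * 13 = 9568 mm^2
A_web = (207 - 2 * 13) * 8 = 1448 mm^2
A_total = 9568 + 1448 = 11016 mm^2 = 0.011016 m^2
Weight = rho * A = 7850 * 0.011016 = 86.4756 kg/m

86.4756 kg/m


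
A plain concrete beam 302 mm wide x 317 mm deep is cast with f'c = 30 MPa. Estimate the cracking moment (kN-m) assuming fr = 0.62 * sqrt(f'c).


fr = 0.62 * sqrt(30) = 0.62 * 5.4772 = 3.3959 MPa
I = 302 * 317^3 / 12 = 801684493.83 mm^4
y_t = 158.5 mm
M_cr = fr * I / y_t = 3.3959 * 801684493.83 / 158.5 N-mm
= 17.1762 kN-m

17.1762 kN-m


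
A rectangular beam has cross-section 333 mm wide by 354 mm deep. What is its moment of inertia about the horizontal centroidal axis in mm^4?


I = b * h^3 / 12
= 333 * 354^3 / 12
= 333 * 44361864 / 12
= 1231041726.0 mm^4

1231041726.0 mm^4


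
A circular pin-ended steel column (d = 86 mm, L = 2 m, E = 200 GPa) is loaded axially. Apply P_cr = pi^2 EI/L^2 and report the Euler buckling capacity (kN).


I = pi * d^4 / 64 = 2685120.03 mm^4
L = 2000.0 mm
P_cr = pi^2 * E * I / L^2
= 9.8696 * 200000.0 * 2685120.03 / 2000.0^2
= 1325053.62 N = 1325.0536 kN

1325.0536 kN


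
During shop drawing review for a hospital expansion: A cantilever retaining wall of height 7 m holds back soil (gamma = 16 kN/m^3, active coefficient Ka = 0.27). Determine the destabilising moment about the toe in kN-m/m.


Pa = 0.5 * Ka * gamma * H^2
= 0.5 * 0.27 * 16 * 7^2
= 105.84 kN/m
Arm = H / 3 = 7 / 3 = 2.3333 m
Mo = Pa * arm = Pa * H / 3 = 105.84 * 7 / 3 = 246.96 kN-m/m

246.96 kN-m/m


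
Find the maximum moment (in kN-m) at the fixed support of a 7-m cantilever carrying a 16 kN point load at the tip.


For a cantilever with a point load at the free end:
M_max = P * L = 16 * 7 = 112 kN-m

112 kN-m


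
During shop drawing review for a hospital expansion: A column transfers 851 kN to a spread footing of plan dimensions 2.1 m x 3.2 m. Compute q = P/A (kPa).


A = 2.1 * 3.2 = 6.72 m^2
q = P / A = 851 / 6.72
= 126.6369 kPa

126.6369 kPa
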